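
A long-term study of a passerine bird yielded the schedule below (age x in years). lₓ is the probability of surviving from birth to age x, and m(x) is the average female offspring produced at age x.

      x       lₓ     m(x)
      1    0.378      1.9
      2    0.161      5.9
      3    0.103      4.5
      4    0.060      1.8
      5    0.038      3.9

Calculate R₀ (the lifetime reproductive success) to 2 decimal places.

2.39

R₀ = Σ lₓ m(x):
  age 1: 0.378 × 1.9 = 0.7182
  age 2: 0.161 × 5.9 = 0.9499
  age 3: 0.103 × 4.5 = 0.4635
  age 4: 0.060 × 1.8 = 0.1080
  age 5: 0.038 × 3.9 = 0.1482
R₀ = 0.7182 + 0.9499 + 0.4635 + 0.1080 + 0.1482 = 2.3878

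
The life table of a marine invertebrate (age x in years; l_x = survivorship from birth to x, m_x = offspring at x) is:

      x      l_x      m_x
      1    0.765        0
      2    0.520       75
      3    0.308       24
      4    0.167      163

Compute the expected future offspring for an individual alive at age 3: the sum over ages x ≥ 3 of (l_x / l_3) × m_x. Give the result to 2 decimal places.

l_3 = 0.308. Conditional survival from age 3 to x is l_x / l_3.
  x=3: (0.308/0.308) × 24 = 24.0000
  x=4: (0.167/0.308) × 163 = 88.3799
Sum = 24.0000 + 88.3799 = 112.3799

112.38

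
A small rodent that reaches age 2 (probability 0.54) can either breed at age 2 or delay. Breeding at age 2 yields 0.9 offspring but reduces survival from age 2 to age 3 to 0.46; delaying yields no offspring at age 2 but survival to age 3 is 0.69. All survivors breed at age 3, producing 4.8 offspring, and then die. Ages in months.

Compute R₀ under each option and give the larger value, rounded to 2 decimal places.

1.79

breed at age 2: R₀ = 0.54 × (0.9 + 0.46 × 4.8) = 0.54 × 3.1080 = 1.6783
delay to age 3: R₀ = 0.54 × (0.69 × 4.8) = 0.54 × 3.3120 = 1.7885
Higher: delay to age 3 (1.7885).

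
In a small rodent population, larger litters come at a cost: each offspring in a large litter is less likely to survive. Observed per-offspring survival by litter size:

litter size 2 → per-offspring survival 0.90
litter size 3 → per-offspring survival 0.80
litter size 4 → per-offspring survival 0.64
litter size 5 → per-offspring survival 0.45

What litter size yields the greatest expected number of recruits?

Expected recruits = c × s(c):
  c=2: 2 × 0.90 = 1.800
  c=3: 3 × 0.80 = 2.400
  c=4: 4 × 0.64 = 2.560
  c=5: 5 × 0.45 = 2.250
Maximum at c = 4 (2.560 recruits).

4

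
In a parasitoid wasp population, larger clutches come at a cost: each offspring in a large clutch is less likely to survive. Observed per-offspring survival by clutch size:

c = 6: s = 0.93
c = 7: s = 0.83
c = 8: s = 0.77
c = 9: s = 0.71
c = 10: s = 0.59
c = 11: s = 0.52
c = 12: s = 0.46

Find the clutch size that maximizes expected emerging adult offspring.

Expected emerging adult offspring = c × s(c):
  c=6: 6 × 0.93 = 5.580
  c=7: 7 × 0.83 = 5.810
  c=8: 8 × 0.77 = 6.160
  c=9: 9 × 0.71 = 6.390
  c=10: 10 × 0.59 = 5.900
  c=11: 11 × 0.52 = 5.720
  c=12: 12 × 0.46 = 5.520
Maximum at c = 9 (6.390 emerging adult offspring).

9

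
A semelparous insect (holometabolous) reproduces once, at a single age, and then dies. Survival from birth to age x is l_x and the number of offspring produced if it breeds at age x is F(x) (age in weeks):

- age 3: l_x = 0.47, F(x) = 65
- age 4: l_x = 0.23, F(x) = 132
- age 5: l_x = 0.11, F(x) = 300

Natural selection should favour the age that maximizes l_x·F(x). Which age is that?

Expected offspring if breeding at age x = l_x × F(x):
  age 3: 0.47 × 65 = 30.550
  age 4: 0.23 × 132 = 30.360
  age 5: 0.11 × 300 = 33.000
Maximum at age 5 (33.000).

5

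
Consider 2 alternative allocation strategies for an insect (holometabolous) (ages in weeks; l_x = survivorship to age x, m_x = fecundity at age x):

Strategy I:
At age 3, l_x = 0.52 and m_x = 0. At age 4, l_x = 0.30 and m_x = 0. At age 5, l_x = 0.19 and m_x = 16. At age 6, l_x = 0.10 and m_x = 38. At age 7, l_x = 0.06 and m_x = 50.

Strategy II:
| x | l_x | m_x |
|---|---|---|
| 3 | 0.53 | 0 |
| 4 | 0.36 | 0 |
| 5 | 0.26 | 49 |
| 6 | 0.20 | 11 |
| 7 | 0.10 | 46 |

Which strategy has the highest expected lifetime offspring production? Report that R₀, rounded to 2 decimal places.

19.54

Strategy I: R₀ = 0.52×0 + 0.30×0 + 0.19×16 + 0.10×38 + 0.06×50 = 9.8400
Strategy II: R₀ = 0.53×0 + 0.36×0 + 0.26×49 + 0.20×11 + 0.10×46 = 19.5400
Highest R₀: strategy II with 19.5400.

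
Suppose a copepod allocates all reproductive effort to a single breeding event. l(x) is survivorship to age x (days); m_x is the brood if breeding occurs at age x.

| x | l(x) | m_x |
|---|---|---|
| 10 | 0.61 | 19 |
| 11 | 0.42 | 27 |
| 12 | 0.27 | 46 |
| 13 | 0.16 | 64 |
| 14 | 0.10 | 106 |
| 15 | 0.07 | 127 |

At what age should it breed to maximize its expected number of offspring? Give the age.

12

Expected offspring if breeding at age x = l(x) × m_x:
  age 10: 0.61 × 19 = 11.590
  age 11: 0.42 × 27 = 11.340
  age 12: 0.27 × 46 = 12.420
  age 13: 0.16 × 64 = 10.240
  age 14: 0.10 × 106 = 10.600
  age 15: 0.07 × 127 = 8.890
Maximum at age 12 (12.420).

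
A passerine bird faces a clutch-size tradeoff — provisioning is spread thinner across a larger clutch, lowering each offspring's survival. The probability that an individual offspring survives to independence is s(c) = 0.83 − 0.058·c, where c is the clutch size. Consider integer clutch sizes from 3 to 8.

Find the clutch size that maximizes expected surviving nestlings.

7

Expected surviving nestlings = c × s(c):
  c=3: 3 × 0.656 = 1.968
  c=4: 4 × 0.598 = 2.392
  c=5: 5 × 0.540 = 2.700
  c=6: 6 × 0.482 = 2.892
  c=7: 7 × 0.424 = 2.968
  c=8: 8 × 0.366 = 2.928
Maximum at c = 7 (2.968 surviving nestlings).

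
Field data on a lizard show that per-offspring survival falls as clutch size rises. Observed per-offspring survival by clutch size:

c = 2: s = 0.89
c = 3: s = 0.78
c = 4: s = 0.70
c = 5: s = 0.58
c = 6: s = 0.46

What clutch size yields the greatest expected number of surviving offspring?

5

Expected surviving offspring = c × s(c):
  c=2: 2 × 0.89 = 1.780
  c=3: 3 × 0.78 = 2.340
  c=4: 4 × 0.70 = 2.800
  c=5: 5 × 0.58 = 2.900
  c=6: 6 × 0.46 = 2.760
Maximum at c = 5 (2.900 surviving offspring).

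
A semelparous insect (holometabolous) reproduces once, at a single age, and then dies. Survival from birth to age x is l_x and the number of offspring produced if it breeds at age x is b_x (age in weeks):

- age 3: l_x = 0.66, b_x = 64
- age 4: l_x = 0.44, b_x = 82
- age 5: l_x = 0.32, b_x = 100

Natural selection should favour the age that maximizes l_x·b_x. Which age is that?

3

Expected offspring if breeding at age x = l_x × b_x:
  age 3: 0.66 × 64 = 42.240
  age 4: 0.44 × 82 = 36.080
  age 5: 0.32 × 100 = 32.000
Maximum at age 3 (42.240).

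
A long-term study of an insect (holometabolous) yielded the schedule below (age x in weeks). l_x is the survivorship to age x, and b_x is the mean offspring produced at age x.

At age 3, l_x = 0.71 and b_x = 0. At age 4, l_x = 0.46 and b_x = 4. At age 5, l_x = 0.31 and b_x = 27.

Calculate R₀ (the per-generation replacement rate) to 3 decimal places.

R₀ = Σ l_x b_x:
  age 3: 0.71 × 0 = 0.0000
  age 4: 0.46 × 4 = 1.8400
  age 5: 0.31 × 27 = 8.3700
R₀ = 0.0000 + 1.8400 + 8.3700 = 10.2100

10.210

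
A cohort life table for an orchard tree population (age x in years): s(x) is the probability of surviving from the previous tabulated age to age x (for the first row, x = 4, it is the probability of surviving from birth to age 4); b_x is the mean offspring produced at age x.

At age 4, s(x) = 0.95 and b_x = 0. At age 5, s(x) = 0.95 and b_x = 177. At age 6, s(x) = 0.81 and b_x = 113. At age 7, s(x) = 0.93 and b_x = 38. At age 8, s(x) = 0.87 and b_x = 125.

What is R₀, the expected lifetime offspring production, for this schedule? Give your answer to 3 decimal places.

342.117

Survivorship from birth: l_x = s_4·s_5·…·s_x.
  l_4 = 0.95000
  l_5 = 0.90250
  l_6 = 0.73103
  l_7 = 0.67985
  l_8 = 0.59147
R₀ = Σ l_x b_x:
  age 4: 0.95000 × 0 = 0.0000
  age 5: 0.90250 × 177 = 159.7425
  age 6: 0.73103 × 113 = 82.6064
  age 7: 0.67985 × 38 = 25.8343
  age 8: 0.59147 × 125 = 73.9338
R₀ = 0.0000 + 159.7425 + 82.6064 + 25.8343 + 73.9338 = 342.1169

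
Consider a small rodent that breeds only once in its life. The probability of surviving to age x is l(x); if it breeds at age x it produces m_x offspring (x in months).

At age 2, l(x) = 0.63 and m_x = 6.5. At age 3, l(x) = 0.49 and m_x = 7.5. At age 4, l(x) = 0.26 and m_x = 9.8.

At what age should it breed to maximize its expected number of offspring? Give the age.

Expected offspring if breeding at age x = l(x) × m_x:
  age 2: 0.63 × 6.5 = 4.095
  age 3: 0.49 × 7.5 = 3.675
  age 4: 0.26 × 9.8 = 2.548
Maximum at age 2 (4.095).

2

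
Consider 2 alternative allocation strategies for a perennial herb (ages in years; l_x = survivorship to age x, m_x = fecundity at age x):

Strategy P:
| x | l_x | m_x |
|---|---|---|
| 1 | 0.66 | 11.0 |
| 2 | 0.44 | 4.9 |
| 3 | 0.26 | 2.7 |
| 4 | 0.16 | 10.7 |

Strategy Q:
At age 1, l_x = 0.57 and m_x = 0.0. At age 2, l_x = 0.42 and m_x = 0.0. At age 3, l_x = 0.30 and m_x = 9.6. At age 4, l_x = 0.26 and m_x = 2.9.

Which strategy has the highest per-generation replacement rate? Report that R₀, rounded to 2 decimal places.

11.83

Strategy P: R₀ = 0.66×11.0 + 0.44×4.9 + 0.26×2.7 + 0.16×10.7 = 11.8300
Strategy Q: R₀ = 0.57×0.0 + 0.42×0.0 + 0.30×9.6 + 0.26×2.9 = 3.6340
Highest R₀: strategy P with 11.8300.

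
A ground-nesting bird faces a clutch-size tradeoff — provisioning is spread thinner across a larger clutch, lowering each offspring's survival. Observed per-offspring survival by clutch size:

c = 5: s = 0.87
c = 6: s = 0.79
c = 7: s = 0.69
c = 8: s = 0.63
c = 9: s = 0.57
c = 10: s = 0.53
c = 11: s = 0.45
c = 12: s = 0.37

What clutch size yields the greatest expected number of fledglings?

Expected fledglings = c × s(c):
  c=5: 5 × 0.87 = 4.350
  c=6: 6 × 0.79 = 4.740
  c=7: 7 × 0.69 = 4.830
  c=8: 8 × 0.63 = 5.040
  c=9: 9 × 0.57 = 5.130
  c=10: 10 × 0.53 = 5.300
  c=11: 11 × 0.45 = 4.950
  c=12: 12 × 0.37 = 4.440
Maximum at c = 10 (5.300 fledglings).

10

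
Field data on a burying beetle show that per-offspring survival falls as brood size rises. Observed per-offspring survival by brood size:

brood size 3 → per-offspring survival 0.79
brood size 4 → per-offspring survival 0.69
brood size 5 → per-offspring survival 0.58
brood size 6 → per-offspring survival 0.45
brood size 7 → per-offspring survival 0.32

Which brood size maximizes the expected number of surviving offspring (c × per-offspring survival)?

Expected surviving offspring = c × s(c):
  c=3: 3 × 0.79 = 2.370
  c=4: 4 × 0.69 = 2.760
  c=5: 5 × 0.58 = 2.900
  c=6: 6 × 0.45 = 2.700
  c=7: 7 × 0.32 = 2.240
Maximum at c = 5 (2.900 surviving offspring).

5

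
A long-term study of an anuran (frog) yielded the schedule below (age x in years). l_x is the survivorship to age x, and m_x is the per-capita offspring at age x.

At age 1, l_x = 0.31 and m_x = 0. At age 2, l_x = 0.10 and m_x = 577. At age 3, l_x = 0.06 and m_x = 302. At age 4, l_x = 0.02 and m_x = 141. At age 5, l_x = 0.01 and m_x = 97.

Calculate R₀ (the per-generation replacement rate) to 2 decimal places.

R₀ = Σ l_x m_x:
  age 1: 0.31 × 0 = 0.0000
  age 2: 0.10 × 577 = 57.7000
  age 3: 0.06 × 302 = 18.1200
  age 4: 0.02 × 141 = 2.8200
  age 5: 0.01 × 97 = 0.9700
R₀ = 0.0000 + 57.7000 + 18.1200 + 2.8200 + 0.9700 = 79.6100

79.61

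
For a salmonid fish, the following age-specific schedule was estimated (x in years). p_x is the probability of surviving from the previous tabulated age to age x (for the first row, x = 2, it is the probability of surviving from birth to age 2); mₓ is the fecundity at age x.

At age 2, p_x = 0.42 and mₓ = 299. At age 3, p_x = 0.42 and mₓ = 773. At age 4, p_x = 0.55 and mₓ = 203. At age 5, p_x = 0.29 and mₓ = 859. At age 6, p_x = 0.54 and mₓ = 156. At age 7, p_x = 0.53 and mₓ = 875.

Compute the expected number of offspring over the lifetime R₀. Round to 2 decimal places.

315.22

Survivorship from birth: l_x = p_2·p_3·…·p_x.
  l_2 = 0.42000
  l_3 = 0.17640
  l_4 = 0.09702
  l_5 = 0.02814
  l_6 = 0.01519
  l_7 = 0.00805
R₀ = Σ l_x mₓ:
  age 2: 0.42000 × 299 = 125.5800
  age 3: 0.17640 × 773 = 136.3572
  age 4: 0.09702 × 203 = 19.6951
  age 5: 0.02814 × 859 = 24.1723
  age 6: 0.01519 × 156 = 2.3696
  age 7: 0.00805 × 875 = 7.0438
R₀ = 125.5800 + 136.3572 + 19.6951 + 24.1723 + 2.3696 + 7.0438 = 315.2179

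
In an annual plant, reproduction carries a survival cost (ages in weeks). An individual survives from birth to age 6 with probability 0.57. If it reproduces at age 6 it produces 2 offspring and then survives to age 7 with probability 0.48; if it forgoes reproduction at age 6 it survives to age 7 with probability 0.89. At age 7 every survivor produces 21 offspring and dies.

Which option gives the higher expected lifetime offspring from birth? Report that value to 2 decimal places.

breed at age 6: R₀ = 0.57 × (2 + 0.48 × 21) = 0.57 × 12.0800 = 6.8856
delay to age 7: R₀ = 0.57 × (0.89 × 21) = 0.57 × 18.6900 = 10.6533
Higher: delay to age 7 (10.6533).

10.65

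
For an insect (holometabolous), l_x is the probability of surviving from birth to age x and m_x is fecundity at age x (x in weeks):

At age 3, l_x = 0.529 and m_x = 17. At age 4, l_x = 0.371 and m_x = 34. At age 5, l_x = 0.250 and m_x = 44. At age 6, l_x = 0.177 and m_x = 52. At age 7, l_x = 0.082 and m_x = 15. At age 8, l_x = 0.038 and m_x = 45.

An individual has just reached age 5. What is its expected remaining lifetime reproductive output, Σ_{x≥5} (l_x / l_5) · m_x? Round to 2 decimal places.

l_5 = 0.250. Conditional survival from age 5 to x is l_x / l_5.
  x=5: (0.250/0.250) × 44 = 44.0000
  x=6: (0.177/0.250) × 52 = 36.8160
  x=7: (0.082/0.250) × 15 = 4.9200
  x=8: (0.038/0.250) × 45 = 6.8400
Sum = 44.0000 + 36.8160 + 4.9200 + 6.8400 = 92.5760

92.58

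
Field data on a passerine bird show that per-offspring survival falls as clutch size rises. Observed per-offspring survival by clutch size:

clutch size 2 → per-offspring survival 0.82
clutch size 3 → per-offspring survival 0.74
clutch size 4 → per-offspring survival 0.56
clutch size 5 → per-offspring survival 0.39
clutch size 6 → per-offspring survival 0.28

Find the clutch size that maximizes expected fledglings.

Expected fledglings = c × s(c):
  c=2: 2 × 0.82 = 1.640
  c=3: 3 × 0.74 = 2.220
  c=4: 4 × 0.56 = 2.240
  c=5: 5 × 0.39 = 1.950
  c=6: 6 × 0.28 = 1.680
Maximum at c = 4 (2.240 fledglings).

4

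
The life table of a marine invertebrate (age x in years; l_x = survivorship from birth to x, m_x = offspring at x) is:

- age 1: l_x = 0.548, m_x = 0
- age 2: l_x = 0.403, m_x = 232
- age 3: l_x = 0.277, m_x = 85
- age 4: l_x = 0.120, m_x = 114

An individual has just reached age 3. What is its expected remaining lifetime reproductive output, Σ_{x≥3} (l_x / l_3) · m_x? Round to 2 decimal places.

l_3 = 0.277. Conditional survival from age 3 to x is l_x / l_3.
  x=3: (0.277/0.277) × 85 = 85.0000
  x=4: (0.120/0.277) × 114 = 49.3863
Sum = 85.0000 + 49.3863 = 134.3863

134.39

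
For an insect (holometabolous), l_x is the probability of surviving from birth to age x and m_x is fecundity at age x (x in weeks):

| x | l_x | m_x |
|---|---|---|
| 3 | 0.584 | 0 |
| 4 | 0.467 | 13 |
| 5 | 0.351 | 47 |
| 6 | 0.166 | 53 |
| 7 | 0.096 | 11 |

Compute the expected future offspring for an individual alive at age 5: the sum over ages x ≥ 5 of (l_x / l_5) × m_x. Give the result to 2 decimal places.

l_5 = 0.351. Conditional survival from age 5 to x is l_x / l_5.
  x=5: (0.351/0.351) × 47 = 47.0000
  x=6: (0.166/0.351) × 53 = 25.0655
  x=7: (0.096/0.351) × 11 = 3.0085
Sum = 47.0000 + 25.0655 + 3.0085 = 75.0741

75.07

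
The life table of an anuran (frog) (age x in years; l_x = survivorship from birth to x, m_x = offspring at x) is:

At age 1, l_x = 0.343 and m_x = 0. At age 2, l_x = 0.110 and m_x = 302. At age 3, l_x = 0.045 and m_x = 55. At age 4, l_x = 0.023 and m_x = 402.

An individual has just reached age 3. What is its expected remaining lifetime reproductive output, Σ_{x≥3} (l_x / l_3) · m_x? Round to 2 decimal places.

l_3 = 0.045. Conditional survival from age 3 to x is l_x / l_3.
  x=3: (0.045/0.045) × 55 = 55.0000
  x=4: (0.023/0.045) × 402 = 205.4667
Sum = 55.0000 + 205.4667 = 260.4667

260.47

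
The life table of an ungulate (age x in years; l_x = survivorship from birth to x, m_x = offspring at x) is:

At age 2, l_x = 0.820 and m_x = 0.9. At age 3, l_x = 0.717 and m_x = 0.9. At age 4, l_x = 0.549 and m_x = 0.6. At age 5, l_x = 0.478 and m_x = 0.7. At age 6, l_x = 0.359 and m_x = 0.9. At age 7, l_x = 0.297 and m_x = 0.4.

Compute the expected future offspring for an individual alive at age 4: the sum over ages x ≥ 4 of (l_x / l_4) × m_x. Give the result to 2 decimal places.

2.01

l_4 = 0.549. Conditional survival from age 4 to x is l_x / l_4.
  x=4: (0.549/0.549) × 0.6 = 0.6000
  x=5: (0.478/0.549) × 0.7 = 0.6095
  x=6: (0.359/0.549) × 0.9 = 0.5885
  x=7: (0.297/0.549) × 0.4 = 0.2164
Sum = 0.6000 + 0.6095 + 0.5885 + 0.2164 = 2.0144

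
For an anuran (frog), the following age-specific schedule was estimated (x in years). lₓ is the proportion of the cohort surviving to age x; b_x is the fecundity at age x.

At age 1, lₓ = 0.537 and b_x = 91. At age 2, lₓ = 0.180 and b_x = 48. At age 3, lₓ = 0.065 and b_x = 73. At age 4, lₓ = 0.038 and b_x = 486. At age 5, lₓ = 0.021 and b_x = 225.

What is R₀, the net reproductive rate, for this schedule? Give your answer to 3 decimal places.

85.445

R₀ = Σ lₓ b_x:
  age 1: 0.537 × 91 = 48.8670
  age 2: 0.180 × 48 = 8.6400
  age 3: 0.065 × 73 = 4.7450
  age 4: 0.038 × 486 = 18.4680
  age 5: 0.021 × 225 = 4.7250
R₀ = 48.8670 + 8.6400 + 4.7450 + 18.4680 + 4.7250 = 85.4450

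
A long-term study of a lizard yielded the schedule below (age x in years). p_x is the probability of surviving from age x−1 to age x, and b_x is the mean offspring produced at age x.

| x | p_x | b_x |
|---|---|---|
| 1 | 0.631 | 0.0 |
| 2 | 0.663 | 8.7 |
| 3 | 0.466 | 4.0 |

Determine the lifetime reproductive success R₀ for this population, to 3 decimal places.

Survivorship from birth: l_x = p_1·p_2·…·p_x.
  l_1 = 0.63100
  l_2 = 0.41835
  l_3 = 0.19495
R₀ = Σ l_x b_x:
  age 1: 0.63100 × 0.0 = 0.0000
  age 2: 0.41835 × 8.7 = 3.6396
  age 3: 0.19495 × 4.0 = 0.7798
R₀ = 0.0000 + 3.6396 + 0.7798 = 4.4194

4.419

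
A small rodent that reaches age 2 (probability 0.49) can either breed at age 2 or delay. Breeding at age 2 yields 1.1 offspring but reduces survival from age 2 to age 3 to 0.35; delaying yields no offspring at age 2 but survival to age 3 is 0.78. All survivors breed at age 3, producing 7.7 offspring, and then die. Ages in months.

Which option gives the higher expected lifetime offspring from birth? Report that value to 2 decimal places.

breed at age 2: R₀ = 0.49 × (1.1 + 0.35 × 7.7) = 0.49 × 3.7950 = 1.8596
delay to age 3: R₀ = 0.49 × (0.78 × 7.7) = 0.49 × 6.0060 = 2.9429
Higher: delay to age 3 (2.9429).

2.94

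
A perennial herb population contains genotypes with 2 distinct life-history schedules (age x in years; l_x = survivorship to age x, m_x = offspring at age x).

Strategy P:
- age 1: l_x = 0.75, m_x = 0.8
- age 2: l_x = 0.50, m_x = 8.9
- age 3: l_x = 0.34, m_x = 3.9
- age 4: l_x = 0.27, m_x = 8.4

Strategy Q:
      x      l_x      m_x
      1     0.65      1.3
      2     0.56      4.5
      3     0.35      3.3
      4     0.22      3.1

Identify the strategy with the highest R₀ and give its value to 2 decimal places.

Strategy P: R₀ = 0.75×0.8 + 0.50×8.9 + 0.34×3.9 + 0.27×8.4 = 8.6440
Strategy Q: R₀ = 0.65×1.3 + 0.56×4.5 + 0.35×3.3 + 0.22×3.1 = 5.2020
Highest R₀: strategy P with 8.6440.

8.64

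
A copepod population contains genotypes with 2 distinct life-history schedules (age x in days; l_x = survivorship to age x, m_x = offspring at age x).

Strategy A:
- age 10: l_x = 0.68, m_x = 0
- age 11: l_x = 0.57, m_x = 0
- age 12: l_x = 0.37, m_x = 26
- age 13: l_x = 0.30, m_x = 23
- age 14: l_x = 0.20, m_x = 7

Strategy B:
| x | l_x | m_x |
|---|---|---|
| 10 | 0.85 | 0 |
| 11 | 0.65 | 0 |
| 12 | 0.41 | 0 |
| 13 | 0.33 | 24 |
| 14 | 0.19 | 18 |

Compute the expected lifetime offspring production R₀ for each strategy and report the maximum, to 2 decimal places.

Strategy A: R₀ = 0.68×0 + 0.57×0 + 0.37×26 + 0.30×23 + 0.20×7 = 17.9200
Strategy B: R₀ = 0.85×0 + 0.65×0 + 0.41×0 + 0.33×24 + 0.19×18 = 11.3400
Highest R₀: strategy A with 17.9200.

17.92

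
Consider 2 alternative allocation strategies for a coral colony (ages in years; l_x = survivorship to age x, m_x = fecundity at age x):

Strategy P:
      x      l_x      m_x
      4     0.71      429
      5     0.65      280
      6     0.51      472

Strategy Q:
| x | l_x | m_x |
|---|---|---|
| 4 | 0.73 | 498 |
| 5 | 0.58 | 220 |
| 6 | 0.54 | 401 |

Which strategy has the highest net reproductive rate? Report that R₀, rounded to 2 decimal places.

Strategy P: R₀ = 0.71×429 + 0.65×280 + 0.51×472 = 727.3100
Strategy Q: R₀ = 0.73×498 + 0.58×220 + 0.54×401 = 707.6800
Highest R₀: strategy P with 727.3100.

727.31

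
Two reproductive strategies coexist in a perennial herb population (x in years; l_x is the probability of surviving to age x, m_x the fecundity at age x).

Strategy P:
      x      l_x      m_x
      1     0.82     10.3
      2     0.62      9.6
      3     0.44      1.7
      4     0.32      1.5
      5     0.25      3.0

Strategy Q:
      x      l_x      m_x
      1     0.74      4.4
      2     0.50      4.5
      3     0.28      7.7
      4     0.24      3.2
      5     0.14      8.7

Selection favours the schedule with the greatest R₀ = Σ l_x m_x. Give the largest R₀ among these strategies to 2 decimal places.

Strategy P: R₀ = 0.82×10.3 + 0.62×9.6 + 0.44×1.7 + 0.32×1.5 + 0.25×3.0 = 16.3760
Strategy Q: R₀ = 0.74×4.4 + 0.50×4.5 + 0.28×7.7 + 0.24×3.2 + 0.14×8.7 = 9.6480
Highest R₀: strategy P with 16.3760.

16.38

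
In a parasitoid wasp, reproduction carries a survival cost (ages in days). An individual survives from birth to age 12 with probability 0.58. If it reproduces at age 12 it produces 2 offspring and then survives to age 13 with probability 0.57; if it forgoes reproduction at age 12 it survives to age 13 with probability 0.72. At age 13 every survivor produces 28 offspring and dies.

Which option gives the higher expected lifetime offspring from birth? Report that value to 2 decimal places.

11.69

breed at age 12: R₀ = 0.58 × (2 + 0.57 × 28) = 0.58 × 17.9600 = 10.4168
delay to age 13: R₀ = 0.58 × (0.72 × 28) = 0.58 × 20.1600 = 11.6928
Higher: delay to age 13 (11.6928).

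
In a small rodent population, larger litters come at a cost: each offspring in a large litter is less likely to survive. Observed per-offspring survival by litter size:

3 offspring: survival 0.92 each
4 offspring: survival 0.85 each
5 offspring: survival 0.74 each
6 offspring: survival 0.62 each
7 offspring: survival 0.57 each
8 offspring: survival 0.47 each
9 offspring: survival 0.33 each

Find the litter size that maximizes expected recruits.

7

Expected recruits = c × s(c):
  c=3: 3 × 0.92 = 2.760
  c=4: 4 × 0.85 = 3.400
  c=5: 5 × 0.74 = 3.700
  c=6: 6 × 0.62 = 3.720
  c=7: 7 × 0.57 = 3.990
  c=8: 8 × 0.47 = 3.760
  c=9: 9 × 0.33 = 2.970
Maximum at c = 7 (3.990 recruits).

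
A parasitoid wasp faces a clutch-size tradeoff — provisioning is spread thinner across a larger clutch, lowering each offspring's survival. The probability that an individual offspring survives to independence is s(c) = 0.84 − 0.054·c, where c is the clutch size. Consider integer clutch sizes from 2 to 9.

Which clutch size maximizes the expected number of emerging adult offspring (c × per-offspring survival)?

8

Expected emerging adult offspring = c × s(c):
  c=2: 2 × 0.732 = 1.464
  c=3: 3 × 0.678 = 2.034
  c=4: 4 × 0.624 = 2.496
  c=5: 5 × 0.570 = 2.850
  c=6: 6 × 0.516 = 3.096
  c=7: 7 × 0.462 = 3.234
  c=8: 8 × 0.408 = 3.264
  c=9: 9 × 0.354 = 3.186
Maximum at c = 8 (3.264 emerging adult offspring).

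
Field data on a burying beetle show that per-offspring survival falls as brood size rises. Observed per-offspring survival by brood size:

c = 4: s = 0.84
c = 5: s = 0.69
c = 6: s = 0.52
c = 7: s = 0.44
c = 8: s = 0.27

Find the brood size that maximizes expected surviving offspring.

Expected surviving offspring = c × s(c):
  c=4: 4 × 0.84 = 3.360
  c=5: 5 × 0.69 = 3.450
  c=6: 6 × 0.52 = 3.120
  c=7: 7 × 0.44 = 3.080
  c=8: 8 × 0.27 = 2.160
Maximum at c = 5 (3.450 surviving offspring).

5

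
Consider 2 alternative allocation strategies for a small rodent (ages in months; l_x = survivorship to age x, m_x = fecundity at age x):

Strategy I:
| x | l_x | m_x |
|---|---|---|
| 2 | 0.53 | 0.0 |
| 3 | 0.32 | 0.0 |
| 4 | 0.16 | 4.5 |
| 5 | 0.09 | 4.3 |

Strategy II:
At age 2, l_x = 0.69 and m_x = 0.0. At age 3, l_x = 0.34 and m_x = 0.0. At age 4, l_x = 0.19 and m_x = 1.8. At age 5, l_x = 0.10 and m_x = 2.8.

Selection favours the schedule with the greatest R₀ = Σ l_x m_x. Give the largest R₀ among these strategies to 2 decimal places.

1.11

Strategy I: R₀ = 0.53×0.0 + 0.32×0.0 + 0.16×4.5 + 0.09×4.3 = 1.1070
Strategy II: R₀ = 0.69×0.0 + 0.34×0.0 + 0.19×1.8 + 0.10×2.8 = 0.6220
Highest R₀: strategy I with 1.1070.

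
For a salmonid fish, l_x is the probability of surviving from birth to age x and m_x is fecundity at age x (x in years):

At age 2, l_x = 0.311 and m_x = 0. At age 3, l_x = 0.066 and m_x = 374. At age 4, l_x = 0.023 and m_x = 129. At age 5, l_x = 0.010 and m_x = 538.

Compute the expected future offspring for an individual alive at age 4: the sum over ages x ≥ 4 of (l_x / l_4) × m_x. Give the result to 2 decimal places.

362.91

l_4 = 0.023. Conditional survival from age 4 to x is l_x / l_4.
  x=4: (0.023/0.023) × 129 = 129.0000
  x=5: (0.010/0.023) × 538 = 233.9130
Sum = 129.0000 + 233.9130 = 362.9130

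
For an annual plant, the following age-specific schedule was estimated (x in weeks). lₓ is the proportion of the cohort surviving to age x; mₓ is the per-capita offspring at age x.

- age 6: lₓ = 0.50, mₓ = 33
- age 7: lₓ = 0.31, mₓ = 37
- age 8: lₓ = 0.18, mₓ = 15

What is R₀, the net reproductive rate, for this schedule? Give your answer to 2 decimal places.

30.67

R₀ = Σ lₓ mₓ:
  age 6: 0.50 × 33 = 16.5000
  age 7: 0.31 × 37 = 11.4700
  age 8: 0.18 × 15 = 2.7000
R₀ = 16.5000 + 11.4700 + 2.7000 = 30.6700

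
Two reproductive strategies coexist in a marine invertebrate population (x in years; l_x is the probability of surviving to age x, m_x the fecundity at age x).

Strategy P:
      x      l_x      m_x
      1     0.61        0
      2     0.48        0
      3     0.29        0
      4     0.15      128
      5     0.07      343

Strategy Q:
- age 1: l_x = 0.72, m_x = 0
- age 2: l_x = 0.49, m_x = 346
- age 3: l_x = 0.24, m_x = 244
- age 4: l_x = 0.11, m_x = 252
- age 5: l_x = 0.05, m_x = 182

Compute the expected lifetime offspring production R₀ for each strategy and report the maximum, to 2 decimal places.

264.92

Strategy P: R₀ = 0.61×0 + 0.48×0 + 0.29×0 + 0.15×128 + 0.07×343 = 43.2100
Strategy Q: R₀ = 0.72×0 + 0.49×346 + 0.24×244 + 0.11×252 + 0.05×182 = 264.9200
Highest R₀: strategy Q with 264.9200.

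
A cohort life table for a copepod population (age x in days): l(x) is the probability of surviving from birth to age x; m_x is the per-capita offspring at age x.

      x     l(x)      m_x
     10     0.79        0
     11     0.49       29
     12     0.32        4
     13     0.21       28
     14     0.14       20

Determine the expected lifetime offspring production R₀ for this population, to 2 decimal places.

R₀ = Σ l(x) m_x:
  age 10: 0.79 × 0 = 0.0000
  age 11: 0.49 × 29 = 14.2100
  age 12: 0.32 × 4 = 1.2800
  age 13: 0.21 × 28 = 5.8800
  age 14: 0.14 × 20 = 2.8000
R₀ = 0.0000 + 14.2100 + 1.2800 + 5.8800 + 2.8000 = 24.1700

24.17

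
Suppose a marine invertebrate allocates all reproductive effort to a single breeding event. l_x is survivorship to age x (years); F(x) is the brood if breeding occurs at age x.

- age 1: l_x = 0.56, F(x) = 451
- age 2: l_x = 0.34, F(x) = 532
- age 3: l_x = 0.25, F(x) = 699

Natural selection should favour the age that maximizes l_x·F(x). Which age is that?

1

Expected offspring if breeding at age x = l_x × F(x):
  age 1: 0.56 × 451 = 252.560
  age 2: 0.34 × 532 = 180.880
  age 3: 0.25 × 699 = 174.750
Maximum at age 1 (252.560).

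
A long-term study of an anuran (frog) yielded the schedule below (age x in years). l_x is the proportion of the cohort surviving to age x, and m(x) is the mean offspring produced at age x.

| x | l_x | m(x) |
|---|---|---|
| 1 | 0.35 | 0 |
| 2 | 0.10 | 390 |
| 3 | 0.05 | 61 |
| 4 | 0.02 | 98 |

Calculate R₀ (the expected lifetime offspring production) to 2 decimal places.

44.01

R₀ = Σ l_x m(x):
  age 1: 0.35 × 0 = 0.0000
  age 2: 0.10 × 390 = 39.0000
  age 3: 0.05 × 61 = 3.0500
  age 4: 0.02 × 98 = 1.9600
R₀ = 0.0000 + 39.0000 + 3.0500 + 1.9600 = 44.0100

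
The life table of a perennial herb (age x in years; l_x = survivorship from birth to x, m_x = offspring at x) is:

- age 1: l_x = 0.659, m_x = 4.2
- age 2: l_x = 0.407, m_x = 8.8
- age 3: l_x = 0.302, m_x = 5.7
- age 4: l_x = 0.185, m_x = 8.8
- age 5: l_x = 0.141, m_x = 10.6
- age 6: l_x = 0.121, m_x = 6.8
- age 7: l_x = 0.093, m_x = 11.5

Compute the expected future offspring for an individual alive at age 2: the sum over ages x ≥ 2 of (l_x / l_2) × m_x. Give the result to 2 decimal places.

25.35

l_2 = 0.407. Conditional survival from age 2 to x is l_x / l_2.
  x=2: (0.407/0.407) × 8.8 = 8.8000
  x=3: (0.302/0.407) × 5.7 = 4.2295
  x=4: (0.185/0.407) × 8.8 = 4.0000
  x=5: (0.141/0.407) × 10.6 = 3.6722
  x=6: (0.121/0.407) × 6.8 = 2.0216
  x=7: (0.093/0.407) × 11.5 = 2.6278
Sum = 8.8000 + 4.2295 + 4.0000 + 3.6722 + 2.0216 + 2.6278 = 25.3511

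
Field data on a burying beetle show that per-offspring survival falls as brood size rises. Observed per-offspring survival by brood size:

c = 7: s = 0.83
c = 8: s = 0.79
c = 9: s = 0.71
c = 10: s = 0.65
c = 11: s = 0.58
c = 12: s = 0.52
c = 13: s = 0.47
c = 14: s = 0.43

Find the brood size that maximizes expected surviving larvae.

Expected surviving larvae = c × s(c):
  c=7: 7 × 0.83 = 5.810
  c=8: 8 × 0.79 = 6.320
  c=9: 9 × 0.71 = 6.390
  c=10: 10 × 0.65 = 6.500
  c=11: 11 × 0.58 = 6.380
  c=12: 12 × 0.52 = 6.240
  c=13: 13 × 0.47 = 6.110
  c=14: 14 × 0.43 = 6.020
Maximum at c = 10 (6.500 surviving larvae).

10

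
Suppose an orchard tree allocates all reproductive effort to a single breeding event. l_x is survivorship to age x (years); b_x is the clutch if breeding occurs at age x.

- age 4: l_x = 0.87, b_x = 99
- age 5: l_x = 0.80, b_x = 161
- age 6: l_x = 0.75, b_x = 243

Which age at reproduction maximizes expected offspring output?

6

Expected offspring if breeding at age x = l_x × b_x:
  age 4: 0.87 × 99 = 86.130
  age 5: 0.80 × 161 = 128.800
  age 6: 0.75 × 243 = 182.250
Maximum at age 6 (182.250).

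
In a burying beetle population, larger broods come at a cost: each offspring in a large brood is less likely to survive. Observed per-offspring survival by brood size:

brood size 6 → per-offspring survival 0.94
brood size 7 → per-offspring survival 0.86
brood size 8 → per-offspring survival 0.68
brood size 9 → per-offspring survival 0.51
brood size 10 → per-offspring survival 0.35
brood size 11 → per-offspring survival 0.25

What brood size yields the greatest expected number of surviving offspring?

Expected surviving offspring = c × s(c):
  c=6: 6 × 0.94 = 5.640
  c=7: 7 × 0.86 = 6.020
  c=8: 8 × 0.68 = 5.440
  c=9: 9 × 0.51 = 4.590
  c=10: 10 × 0.35 = 3.500
  c=11: 11 × 0.25 = 2.750
Maximum at c = 7 (6.020 surviving offspring).

7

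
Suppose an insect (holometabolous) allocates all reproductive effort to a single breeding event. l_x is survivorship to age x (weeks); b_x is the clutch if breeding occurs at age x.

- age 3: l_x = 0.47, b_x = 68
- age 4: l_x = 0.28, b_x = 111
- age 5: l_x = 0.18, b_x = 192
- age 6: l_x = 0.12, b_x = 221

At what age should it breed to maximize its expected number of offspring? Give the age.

5

Expected offspring if breeding at age x = l_x × b_x:
  age 3: 0.47 × 68 = 31.960
  age 4: 0.28 × 111 = 31.080
  age 5: 0.18 × 192 = 34.560
  age 6: 0.12 × 221 = 26.520
Maximum at age 5 (34.560).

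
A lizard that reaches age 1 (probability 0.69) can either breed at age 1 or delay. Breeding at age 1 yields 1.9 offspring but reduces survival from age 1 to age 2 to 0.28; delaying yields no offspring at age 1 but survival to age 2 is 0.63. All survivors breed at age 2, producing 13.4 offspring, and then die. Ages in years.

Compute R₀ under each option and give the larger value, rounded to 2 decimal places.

breed at age 1: R₀ = 0.69 × (1.9 + 0.28 × 13.4) = 0.69 × 5.6520 = 3.8999
delay to age 2: R₀ = 0.69 × (0.63 × 13.4) = 0.69 × 8.4420 = 5.8250
Higher: delay to age 2 (5.8250).

5.82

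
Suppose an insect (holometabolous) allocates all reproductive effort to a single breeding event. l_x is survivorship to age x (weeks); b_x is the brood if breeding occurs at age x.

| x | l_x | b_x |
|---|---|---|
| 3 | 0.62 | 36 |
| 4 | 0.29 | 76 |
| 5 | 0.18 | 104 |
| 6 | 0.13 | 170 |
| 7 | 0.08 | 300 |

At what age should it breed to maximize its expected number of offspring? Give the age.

Expected offspring if breeding at age x = l_x × b_x:
  age 3: 0.62 × 36 = 22.320
  age 4: 0.29 × 76 = 22.040
  age 5: 0.18 × 104 = 18.720
  age 6: 0.13 × 170 = 22.100
  age 7: 0.08 × 300 = 24.000
Maximum at age 7 (24.000).

7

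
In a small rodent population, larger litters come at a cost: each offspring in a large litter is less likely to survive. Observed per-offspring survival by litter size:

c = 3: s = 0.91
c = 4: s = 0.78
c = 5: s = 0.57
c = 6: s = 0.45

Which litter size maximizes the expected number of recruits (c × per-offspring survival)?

4

Expected recruits = c × s(c):
  c=3: 3 × 0.91 = 2.730
  c=4: 4 × 0.78 = 3.120
  c=5: 5 × 0.57 = 2.850
  c=6: 6 × 0.45 = 2.700
Maximum at c = 4 (3.120 recruits).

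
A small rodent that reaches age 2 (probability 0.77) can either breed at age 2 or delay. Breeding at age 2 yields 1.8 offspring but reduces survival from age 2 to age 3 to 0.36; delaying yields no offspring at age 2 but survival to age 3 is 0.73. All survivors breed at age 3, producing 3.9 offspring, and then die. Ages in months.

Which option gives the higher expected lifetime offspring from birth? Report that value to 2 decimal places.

breed at age 2: R₀ = 0.77 × (1.8 + 0.36 × 3.9) = 0.77 × 3.2040 = 2.4671
delay to age 3: R₀ = 0.77 × (0.73 × 3.9) = 0.77 × 2.8470 = 2.1922
Higher: breed at age 2 (2.4671).

2.47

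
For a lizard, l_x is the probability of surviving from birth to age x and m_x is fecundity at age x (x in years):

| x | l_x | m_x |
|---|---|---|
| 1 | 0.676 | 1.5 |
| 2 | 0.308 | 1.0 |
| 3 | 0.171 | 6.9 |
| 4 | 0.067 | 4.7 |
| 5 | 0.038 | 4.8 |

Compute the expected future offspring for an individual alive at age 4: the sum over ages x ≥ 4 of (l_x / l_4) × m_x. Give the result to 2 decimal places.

7.42

l_4 = 0.067. Conditional survival from age 4 to x is l_x / l_4.
  x=4: (0.067/0.067) × 4.7 = 4.7000
  x=5: (0.038/0.067) × 4.8 = 2.7224
Sum = 4.7000 + 2.7224 = 7.4224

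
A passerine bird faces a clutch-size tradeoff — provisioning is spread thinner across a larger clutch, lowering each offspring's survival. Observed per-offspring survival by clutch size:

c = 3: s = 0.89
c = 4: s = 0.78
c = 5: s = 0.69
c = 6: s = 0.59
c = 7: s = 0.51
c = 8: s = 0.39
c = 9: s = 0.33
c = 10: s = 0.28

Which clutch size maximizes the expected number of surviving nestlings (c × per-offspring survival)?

7

Expected surviving nestlings = c × s(c):
  c=3: 3 × 0.89 = 2.670
  c=4: 4 × 0.78 = 3.120
  c=5: 5 × 0.69 = 3.450
  c=6: 6 × 0.59 = 3.540
  c=7: 7 × 0.51 = 3.570
  c=8: 8 × 0.39 = 3.120
  c=9: 9 × 0.33 = 2.970
  c=10: 10 × 0.28 = 2.800
Maximum at c = 7 (3.570 surviving nestlings).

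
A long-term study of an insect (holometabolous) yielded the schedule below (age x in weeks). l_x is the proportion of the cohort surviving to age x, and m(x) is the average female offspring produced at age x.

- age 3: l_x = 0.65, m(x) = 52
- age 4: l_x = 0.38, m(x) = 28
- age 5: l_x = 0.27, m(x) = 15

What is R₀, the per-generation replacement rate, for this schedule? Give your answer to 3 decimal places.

48.490

R₀ = Σ l_x m(x):
  age 3: 0.65 × 52 = 33.8000
  age 4: 0.38 × 28 = 10.6400
  age 5: 0.27 × 15 = 4.0500
R₀ = 33.8000 + 10.6400 + 4.0500 = 48.4900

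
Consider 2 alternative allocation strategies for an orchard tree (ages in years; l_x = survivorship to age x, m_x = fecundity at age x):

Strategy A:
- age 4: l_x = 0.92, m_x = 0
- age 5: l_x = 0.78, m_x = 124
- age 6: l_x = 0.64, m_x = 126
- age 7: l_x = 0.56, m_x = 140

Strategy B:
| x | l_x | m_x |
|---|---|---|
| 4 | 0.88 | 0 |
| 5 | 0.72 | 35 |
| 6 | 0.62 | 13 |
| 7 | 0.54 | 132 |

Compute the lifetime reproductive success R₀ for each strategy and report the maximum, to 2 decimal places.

Strategy A: R₀ = 0.92×0 + 0.78×124 + 0.64×126 + 0.56×140 = 255.7600
Strategy B: R₀ = 0.88×0 + 0.72×35 + 0.62×13 + 0.54×132 = 104.5400
Highest R₀: strategy A with 255.7600.

255.76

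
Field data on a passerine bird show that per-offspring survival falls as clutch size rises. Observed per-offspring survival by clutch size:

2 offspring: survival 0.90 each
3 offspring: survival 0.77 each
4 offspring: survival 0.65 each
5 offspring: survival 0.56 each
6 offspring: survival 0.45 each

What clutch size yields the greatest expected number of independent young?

5

Expected independent young = c × s(c):
  c=2: 2 × 0.90 = 1.800
  c=3: 3 × 0.77 = 2.310
  c=4: 4 × 0.65 = 2.600
  c=5: 5 × 0.56 = 2.800
  c=6: 6 × 0.45 = 2.700
Maximum at c = 5 (2.800 independent young).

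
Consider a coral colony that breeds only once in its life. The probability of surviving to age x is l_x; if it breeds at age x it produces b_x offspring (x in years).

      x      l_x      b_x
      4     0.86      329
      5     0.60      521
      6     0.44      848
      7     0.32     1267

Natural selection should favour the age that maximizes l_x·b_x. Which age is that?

7

Expected offspring if breeding at age x = l_x × b_x:
  age 4: 0.86 × 329 = 282.940
  age 5: 0.60 × 521 = 312.600
  age 6: 0.44 × 848 = 373.120
  age 7: 0.32 × 1267 = 405.440
Maximum at age 7 (405.440).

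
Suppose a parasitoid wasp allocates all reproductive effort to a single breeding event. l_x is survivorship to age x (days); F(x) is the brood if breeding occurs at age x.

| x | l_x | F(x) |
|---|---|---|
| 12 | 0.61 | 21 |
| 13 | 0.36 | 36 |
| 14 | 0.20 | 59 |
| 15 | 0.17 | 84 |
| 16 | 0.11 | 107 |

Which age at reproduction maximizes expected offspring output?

15

Expected offspring if breeding at age x = l_x × F(x):
  age 12: 0.61 × 21 = 12.810
  age 13: 0.36 × 36 = 12.960
  age 14: 0.20 × 59 = 11.800
  age 15: 0.17 × 84 = 14.280
  age 16: 0.11 × 107 = 11.770
Maximum at age 15 (14.280).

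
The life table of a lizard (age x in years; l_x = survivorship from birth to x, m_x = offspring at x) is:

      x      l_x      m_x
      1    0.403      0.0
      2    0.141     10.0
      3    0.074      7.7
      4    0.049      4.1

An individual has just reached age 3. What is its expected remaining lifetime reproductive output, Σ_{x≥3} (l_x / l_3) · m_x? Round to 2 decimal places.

l_3 = 0.074. Conditional survival from age 3 to x is l_x / l_3.
  x=3: (0.074/0.074) × 7.7 = 7.7000
  x=4: (0.049/0.074) × 4.1 = 2.7149
Sum = 7.7000 + 2.7149 = 10.4149

10.41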